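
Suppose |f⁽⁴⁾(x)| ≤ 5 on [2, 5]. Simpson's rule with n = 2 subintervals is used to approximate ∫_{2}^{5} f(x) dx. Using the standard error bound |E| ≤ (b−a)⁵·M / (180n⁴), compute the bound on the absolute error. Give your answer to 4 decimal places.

|E| ≤ (3)⁵·5 / (180·2⁴) = 1215/2880 = 0.4219.

0.4219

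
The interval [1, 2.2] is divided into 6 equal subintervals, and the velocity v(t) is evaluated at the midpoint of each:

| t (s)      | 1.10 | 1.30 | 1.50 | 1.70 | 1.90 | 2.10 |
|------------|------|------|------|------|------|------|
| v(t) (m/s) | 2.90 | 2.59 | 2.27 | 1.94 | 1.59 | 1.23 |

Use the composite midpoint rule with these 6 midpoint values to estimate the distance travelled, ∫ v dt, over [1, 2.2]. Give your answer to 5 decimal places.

h = 0.2, n = 6.
h·[y(m₁) + y(m₂) + y(m₃) + y(m₄) + y(m₅) + y(m₆)] = 0.2·(12.52) = 2.50400.

2.50400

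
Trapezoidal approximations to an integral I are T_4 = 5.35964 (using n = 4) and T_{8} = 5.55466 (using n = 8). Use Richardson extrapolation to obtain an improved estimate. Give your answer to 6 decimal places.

5.619667

R = (4·T_{8} − T_4) / 3 = (4·5.55466 − 5.35964)/3 = (16.85900)/3 = 5.619667.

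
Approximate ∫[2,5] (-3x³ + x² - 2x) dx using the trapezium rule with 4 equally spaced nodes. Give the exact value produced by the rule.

h = (5 − 2)/3 = 1.
Nodes x₀,…,x₃ = 2, 3, 4, 5.
f(x) = -3x³ + x² - 2x: f₀=-24, f₁=-78, f₂=-184, f₃=-360.
(h/2)·[f₀ + 2f₁ + 2f₂ + f₃] = 0.5·(-908) = -454.

-454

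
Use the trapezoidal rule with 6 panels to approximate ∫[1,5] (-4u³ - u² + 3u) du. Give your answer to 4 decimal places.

-640.2963

h = (5 − 1)/6 = 0.666667.
Nodes u₀,…,u₆ = 1, 1.666667, 2.333333, 3, 3.666667, 4.333333, 5.
f(u) = -4u³ - u² + 3u: f₀=-2, f₁=-16.296296, f₂=-49.259259, f₃=-108, f₄=-199.629630, f₅=-331.259259, f₆=-510.
(h/2)·[f₀ + 2f₁ + 2f₂ + 2f₃ + 2f₄ + 2f₅ + f₆] = 0.333333·(-1920.888889) = -640.2963.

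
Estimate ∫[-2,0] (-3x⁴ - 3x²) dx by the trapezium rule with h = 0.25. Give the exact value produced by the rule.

h = (0 − (-2))/8 = 0.25.
Nodes x₀,…,x₈ = -2, -1.75, -1.5, -1.25, -1, -0.75, -0.5, -0.25, 0.
f(x) = -3x⁴ - 3x²: f₀=-60, f₁=-37.32421875, f₂=-21.9375, f₃=-12.01171875, f₄=-6, f₅=-2.63671875, f₆=-0.9375, f₇=-0.19921875, f₈=0.
(h/2)·[f₀ + 2f₁ + 2f₂ + 2f₃ + 2f₄ + 2f₅ + 2f₆ + 2f₇ + f₈] = 0.125·(-222.09375) = -27.76171875.

-27.76171875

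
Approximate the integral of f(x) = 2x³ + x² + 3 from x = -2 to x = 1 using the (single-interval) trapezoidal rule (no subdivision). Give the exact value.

-4.5

T = (b−a)/2 · [f(-2) + f(1)] = 1.5·[(-9) + 6] = -4.5.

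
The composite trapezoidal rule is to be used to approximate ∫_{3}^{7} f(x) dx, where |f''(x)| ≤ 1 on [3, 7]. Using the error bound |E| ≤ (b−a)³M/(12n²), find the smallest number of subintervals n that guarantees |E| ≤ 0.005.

Need 64/(12n²) ≤ 0.005.
n² ≥ 64/(12·0.005) = 1066.67 ⇒ n ≥ 32.6599, so the smallest n is 33.

33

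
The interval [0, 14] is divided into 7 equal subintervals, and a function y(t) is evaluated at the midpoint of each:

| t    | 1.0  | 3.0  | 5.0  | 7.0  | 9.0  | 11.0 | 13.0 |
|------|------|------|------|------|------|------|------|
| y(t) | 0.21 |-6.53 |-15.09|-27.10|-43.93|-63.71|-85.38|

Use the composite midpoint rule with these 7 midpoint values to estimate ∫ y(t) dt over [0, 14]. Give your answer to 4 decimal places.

-483.0600

h = 2, n = 7.
h·[y(m₁) + y(m₂) + y(m₃) + y(m₄) + y(m₅) + y(m₆) + y(m₇)] = 2·(-241.53) = -483.0600.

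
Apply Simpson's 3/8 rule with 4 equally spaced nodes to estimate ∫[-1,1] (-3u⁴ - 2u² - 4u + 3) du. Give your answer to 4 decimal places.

3.1111

h = (1 − (-1))/3 = 0.666667.
Nodes u₀,…,u₃ = -1, -0.333333, 0.333333, 1.
f(u) = -3u⁴ - 2u² - 4u + 3: f₀=2, f₁=4.074074, f₂=1.407407, f₃=-6.
(3h/8)·[f₀ + 3f₁ + 3f₂ + f₃] = 0.25·(12.444444) = 3.1111.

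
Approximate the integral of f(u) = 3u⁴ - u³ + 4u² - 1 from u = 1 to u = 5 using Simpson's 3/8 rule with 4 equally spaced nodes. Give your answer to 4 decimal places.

h = (5 − 1)/3 = 1.333333.
Nodes u₀,…,u₃ = 1, 2.333333, 3.666667, 5.
f(u) = 3u⁴ - u³ + 4u² - 1: f₀=5, f₁=97, f₂=545.740741, f₃=1849.
(3h/8)·[f₀ + 3f₁ + 3f₂ + f₃] = 0.5·(3782.222222) = 1891.1111.

1891.1111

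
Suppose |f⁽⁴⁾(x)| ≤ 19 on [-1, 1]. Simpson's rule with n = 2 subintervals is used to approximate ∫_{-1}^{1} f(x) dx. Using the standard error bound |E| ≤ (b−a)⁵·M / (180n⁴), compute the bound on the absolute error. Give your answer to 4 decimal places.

0.2111

|E| ≤ (2)⁵·19 / (180·2⁴) = 608/2880 = 0.2111.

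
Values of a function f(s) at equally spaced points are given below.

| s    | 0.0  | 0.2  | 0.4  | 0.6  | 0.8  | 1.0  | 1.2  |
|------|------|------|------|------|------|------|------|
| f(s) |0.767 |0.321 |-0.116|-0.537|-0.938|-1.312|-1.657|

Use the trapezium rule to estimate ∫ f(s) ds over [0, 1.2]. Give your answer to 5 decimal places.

-0.60540

h = 0.2, n = 6.
(h/2)·[y₀ + 2y₁ + 2y₂ + 2y₃ + 2y₄ + 2y₅ + y₆] = 0.1·(-6.054) = -0.60540.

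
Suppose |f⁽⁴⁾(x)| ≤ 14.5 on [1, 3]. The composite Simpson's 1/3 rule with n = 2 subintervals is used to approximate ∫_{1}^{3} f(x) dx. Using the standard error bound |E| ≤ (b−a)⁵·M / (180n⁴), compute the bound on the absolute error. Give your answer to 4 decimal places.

|E| ≤ (2)⁵·14.5 / (180·2⁴) = 464/2880 = 0.1611.

0.1611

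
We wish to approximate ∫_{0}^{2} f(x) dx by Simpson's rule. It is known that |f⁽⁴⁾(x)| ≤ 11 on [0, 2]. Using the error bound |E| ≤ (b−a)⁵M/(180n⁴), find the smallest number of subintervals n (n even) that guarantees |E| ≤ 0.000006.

Need 352/(180n⁴) ≤ 0.000006.
n⁴ ≥ 352/(180·0.000006) = 325926 ⇒ n ≥ 23.8935, so the smallest even n is 24. (n must be even for Simpson's rule.)

24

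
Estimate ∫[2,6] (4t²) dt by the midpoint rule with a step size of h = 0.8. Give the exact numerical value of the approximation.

h = (6 − 2)/5 = 0.8.
Midpoints m₁,…,m₅ = 2.4, 3.2, 4, 4.8, 5.6.
f(m₁)=23.04, f(m₂)=40.96, f(m₃)=64, f(m₄)=92.16, f(m₅)=125.44.
h·[f(m₁) + f(m₂) + f(m₃) + f(m₄) + f(m₅)] = 0.8·(345.6) = 276.48.

276.48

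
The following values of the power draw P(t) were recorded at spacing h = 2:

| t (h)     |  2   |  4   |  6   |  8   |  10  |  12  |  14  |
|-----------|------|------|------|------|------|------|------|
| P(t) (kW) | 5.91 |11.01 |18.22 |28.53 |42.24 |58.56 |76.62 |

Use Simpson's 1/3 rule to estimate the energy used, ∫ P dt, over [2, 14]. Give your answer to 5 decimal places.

397.23333

h = 2, n = 6.
(h/3)·[y₀ + 4y₁ + 2y₂ + 4y₃ + 2y₄ + 4y₅ + y₆] = 0.666667·(595.85) = 397.23333.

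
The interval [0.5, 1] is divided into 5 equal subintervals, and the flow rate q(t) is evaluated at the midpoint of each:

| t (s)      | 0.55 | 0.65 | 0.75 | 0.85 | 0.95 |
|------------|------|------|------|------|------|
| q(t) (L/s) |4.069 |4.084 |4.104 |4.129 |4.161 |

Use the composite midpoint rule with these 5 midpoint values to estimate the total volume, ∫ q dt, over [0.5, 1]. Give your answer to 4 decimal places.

2.0547

h = 0.1, n = 5.
h·[y(m₁) + y(m₂) + y(m₃) + y(m₄) + y(m₅)] = 0.1·(20.547) = 2.0547.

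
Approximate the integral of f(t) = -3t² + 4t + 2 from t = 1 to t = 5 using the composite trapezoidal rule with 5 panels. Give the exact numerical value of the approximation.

h = (5 − 1)/5 = 0.8.
Nodes t₀,…,t₅ = 1, 1.8, 2.6, 3.4, 4.2, 5.
f(t) = -3t² + 4t + 2: f₀=3, f₁=-0.52, f₂=-7.88, f₃=-19.08, f₄=-34.12, f₅=-53.
(h/2)·[f₀ + 2f₁ + 2f₂ + 2f₃ + 2f₄ + f₅] = 0.4·(-173.2) = -69.28.

-69.28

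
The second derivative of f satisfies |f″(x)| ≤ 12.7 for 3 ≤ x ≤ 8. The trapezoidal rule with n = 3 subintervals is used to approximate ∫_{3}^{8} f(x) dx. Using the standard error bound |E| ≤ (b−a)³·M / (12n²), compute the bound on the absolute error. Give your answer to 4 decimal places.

14.6991

|E| ≤ (5)³·12.7 / (12·3²) = 1587.5/108 = 14.6991.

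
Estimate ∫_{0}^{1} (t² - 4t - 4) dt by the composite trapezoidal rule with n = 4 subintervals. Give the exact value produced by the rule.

h = (1 − 0)/4 = 0.25.
Nodes t₀,…,t₄ = 0, 0.25, 0.5, 0.75, 1.
f(t) = t² - 4t - 4: f₀=-4, f₁=-4.9375, f₂=-5.75, f₃=-6.4375, f₄=-7.
(h/2)·[f₀ + 2f₁ + 2f₂ + 2f₃ + f₄] = 0.125·(-45.25) = -5.65625.

-5.65625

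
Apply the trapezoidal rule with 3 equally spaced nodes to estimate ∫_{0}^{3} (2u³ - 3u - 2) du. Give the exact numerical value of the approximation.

31.125

h = (3 − 0)/2 = 1.5.
Nodes u₀,…,u₂ = 0, 1.5, 3.
f(u) = 2u³ - 3u - 2: f₀=-2, f₁=0.25, f₂=43.
(h/2)·[f₀ + 2f₁ + f₂] = 0.75·(41.5) = 31.125.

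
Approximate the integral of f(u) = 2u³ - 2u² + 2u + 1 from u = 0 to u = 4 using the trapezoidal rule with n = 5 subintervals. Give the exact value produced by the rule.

109.6

h = (4 − 0)/5 = 0.8.
Nodes u₀,…,u₅ = 0, 0.8, 1.6, 2.4, 3.2, 4.
f(u) = 2u³ - 2u² + 2u + 1: f₀=1, f₁=2.344, f₂=7.272, f₃=21.928, f₄=52.456, f₅=105.
(h/2)·[f₀ + 2f₁ + 2f₂ + 2f₃ + 2f₄ + f₅] = 0.4·(274) = 109.6.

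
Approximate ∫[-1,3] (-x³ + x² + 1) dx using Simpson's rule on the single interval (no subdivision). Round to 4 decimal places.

S = (b−a)/6 · [f(-1) + 4f(1) + f(3)] = 0.666667·[3 + 4·1 + (-17)] = -6.6667.

-6.6667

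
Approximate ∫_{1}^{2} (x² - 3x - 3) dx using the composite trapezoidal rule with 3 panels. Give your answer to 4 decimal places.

h = (2 − 1)/3 = 0.333333.
Nodes x₀,…,x₃ = 1, 1.333333, 1.666667, 2.
f(x) = x² - 3x - 3: f₀=-5, f₁=-5.222222, f₂=-5.222222, f₃=-5.
(h/2)·[f₀ + 2f₁ + 2f₂ + f₃] = 0.166667·(-30.888889) = -5.1481.

-5.1481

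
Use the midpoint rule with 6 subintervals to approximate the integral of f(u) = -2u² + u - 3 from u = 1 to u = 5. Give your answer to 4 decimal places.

h = (5 − 1)/6 = 0.666667.
Midpoints m₁,…,m₆ = 1.333333, 2, 2.666667, 3.333333, 4, 4.666667.
f(m₁)=-5.222222, f(m₂)=-9, f(m₃)=-14.555556, f(m₄)=-21.888889, f(m₅)=-31, f(m₆)=-41.888889.
h·[f(m₁) + f(m₂) + f(m₃) + f(m₄) + f(m₅) + f(m₆)] = 0.666667·(-123.555556) = -82.3704.

-82.3704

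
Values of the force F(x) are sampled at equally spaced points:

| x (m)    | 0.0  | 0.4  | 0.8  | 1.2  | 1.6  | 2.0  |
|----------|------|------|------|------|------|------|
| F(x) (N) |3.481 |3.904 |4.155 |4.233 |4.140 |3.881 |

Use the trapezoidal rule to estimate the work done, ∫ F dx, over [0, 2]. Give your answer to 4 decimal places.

8.0452

h = 0.4, n = 5.
(h/2)·[y₀ + 2y₁ + 2y₂ + 2y₃ + 2y₄ + y₅] = 0.2·(40.226) = 8.0452.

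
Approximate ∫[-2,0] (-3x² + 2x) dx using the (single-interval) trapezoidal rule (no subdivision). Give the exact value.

-16

T = (b−a)/2 · [f(-2) + f(0)] = 1·[(-16) + 0] = -16.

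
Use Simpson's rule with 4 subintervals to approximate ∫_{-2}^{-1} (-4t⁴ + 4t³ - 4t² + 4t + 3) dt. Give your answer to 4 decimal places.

-52.1354

h = (-1 − (-2))/4 = 0.25.
Nodes t₀,…,t₄ = -2, -1.75, -1.5, -1.25, -1.
f(t) = -4t⁴ + 4t³ - 4t² + 4t + 3: f₀=-117, f₁=-75.203125, f₂=-45.75, f₃=-25.828125, f₄=-13.
(h/3)·[f₀ + 4f₁ + 2f₂ + 4f₃ + f₄] = 0.083333·(-625.625) = -52.1354.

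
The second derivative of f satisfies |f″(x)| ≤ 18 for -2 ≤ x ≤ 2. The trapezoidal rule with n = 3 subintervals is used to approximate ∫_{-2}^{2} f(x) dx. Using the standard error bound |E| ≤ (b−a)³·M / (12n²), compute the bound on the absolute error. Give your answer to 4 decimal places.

|E| ≤ (4)³·18 / (12·3²) = 1152/108 = 10.6667.

10.6667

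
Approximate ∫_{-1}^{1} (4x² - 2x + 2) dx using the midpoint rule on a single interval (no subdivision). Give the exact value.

4

M = (b−a)·f(0) = 2·(2) = 4.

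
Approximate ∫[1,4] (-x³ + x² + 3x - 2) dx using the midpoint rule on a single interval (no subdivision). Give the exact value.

-11.625

M = (b−a)·f(2.5) = 3·(-3.875) = -11.625.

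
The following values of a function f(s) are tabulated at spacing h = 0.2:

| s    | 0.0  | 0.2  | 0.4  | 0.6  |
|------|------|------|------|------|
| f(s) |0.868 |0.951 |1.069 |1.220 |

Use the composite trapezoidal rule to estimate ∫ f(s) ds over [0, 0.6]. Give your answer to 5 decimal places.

0.61280

h = 0.2, n = 3.
(h/2)·[y₀ + 2y₁ + 2y₂ + y₃] = 0.1·(6.128) = 0.61280.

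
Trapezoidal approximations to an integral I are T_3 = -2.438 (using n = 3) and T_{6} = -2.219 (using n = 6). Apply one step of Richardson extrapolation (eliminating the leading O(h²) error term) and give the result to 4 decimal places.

-2.1460

R = (4·T_{6} − T_3) / 3 = (4·(-2.219) − (-2.438))/3 = (-6.438)/3 = -2.1460.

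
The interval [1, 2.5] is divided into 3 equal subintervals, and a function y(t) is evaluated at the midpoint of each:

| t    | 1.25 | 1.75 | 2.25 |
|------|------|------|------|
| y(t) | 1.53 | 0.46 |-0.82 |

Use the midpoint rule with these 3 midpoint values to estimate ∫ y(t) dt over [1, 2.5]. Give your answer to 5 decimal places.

h = 0.5, n = 3.
h·[y(m₁) + y(m₂) + y(m₃)] = 0.5·(1.17) = 0.58500.

0.58500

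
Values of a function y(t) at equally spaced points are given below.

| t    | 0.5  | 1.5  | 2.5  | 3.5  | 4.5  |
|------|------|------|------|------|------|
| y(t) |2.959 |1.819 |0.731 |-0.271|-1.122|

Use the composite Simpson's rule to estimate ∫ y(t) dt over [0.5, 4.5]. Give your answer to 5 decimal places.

3.16367

h = 1, n = 4.
(h/3)·[y₀ + 4y₁ + 2y₂ + 4y₃ + y₄] = 0.333333·(9.491) = 3.16367.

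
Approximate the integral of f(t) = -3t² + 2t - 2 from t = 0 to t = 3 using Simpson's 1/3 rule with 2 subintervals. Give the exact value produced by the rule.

h = (3 − 0)/2 = 1.5.
Nodes t₀,…,t₂ = 0, 1.5, 3.
f(t) = -3t² + 2t - 2: f₀=-2, f₁=-5.75, f₂=-23.
(h/3)·[f₀ + 4f₁ + f₂] = 0.5·(-48) = -24.

-24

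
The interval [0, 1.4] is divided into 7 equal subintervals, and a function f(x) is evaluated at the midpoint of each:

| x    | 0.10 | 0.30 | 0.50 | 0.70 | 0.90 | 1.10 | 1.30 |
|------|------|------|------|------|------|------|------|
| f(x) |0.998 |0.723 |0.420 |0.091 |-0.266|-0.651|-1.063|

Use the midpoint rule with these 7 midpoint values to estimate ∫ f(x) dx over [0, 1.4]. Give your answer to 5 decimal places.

h = 0.2, n = 7.
h·[y(m₁) + y(m₂) + y(m₃) + y(m₄) + y(m₅) + y(m₆) + y(m₇)] = 0.2·(0.252) = 0.05040.

0.05040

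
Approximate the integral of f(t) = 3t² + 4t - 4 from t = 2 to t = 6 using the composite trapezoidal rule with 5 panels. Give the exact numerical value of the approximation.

h = (6 − 2)/5 = 0.8.
Nodes t₀,…,t₅ = 2, 2.8, 3.6, 4.4, 5.2, 6.
f(t) = 3t² + 4t - 4: f₀=16, f₁=30.72, f₂=49.28, f₃=71.68, f₄=97.92, f₅=128.
(h/2)·[f₀ + 2f₁ + 2f₂ + 2f₃ + 2f₄ + f₅] = 0.4·(643.2) = 257.28.

257.28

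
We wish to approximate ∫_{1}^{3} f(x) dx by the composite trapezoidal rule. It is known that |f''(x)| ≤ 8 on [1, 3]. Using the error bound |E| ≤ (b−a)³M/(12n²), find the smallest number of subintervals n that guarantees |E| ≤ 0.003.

Need 64/(12n²) ≤ 0.003.
n² ≥ 64/(12·0.003) = 1777.78 ⇒ n ≥ 42.1637, so the smallest n is 43.

43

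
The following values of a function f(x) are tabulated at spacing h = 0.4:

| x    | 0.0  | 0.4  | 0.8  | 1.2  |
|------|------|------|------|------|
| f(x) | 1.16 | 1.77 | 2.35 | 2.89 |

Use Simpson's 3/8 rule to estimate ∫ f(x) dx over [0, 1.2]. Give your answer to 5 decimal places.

2.46150

h = 0.4, n = 3.
(3h/8)·[y₀ + 3y₁ + 3y₂ + y₃] = 0.15·(16.41) = 2.46150.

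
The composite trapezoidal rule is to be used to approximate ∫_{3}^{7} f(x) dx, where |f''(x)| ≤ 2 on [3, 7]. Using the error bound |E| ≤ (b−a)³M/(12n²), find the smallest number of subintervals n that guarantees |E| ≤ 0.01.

Need 128/(12n²) ≤ 0.01.
n² ≥ 128/(12·0.01) = 1066.67 ⇒ n ≥ 32.6599, so the smallest n is 33.

33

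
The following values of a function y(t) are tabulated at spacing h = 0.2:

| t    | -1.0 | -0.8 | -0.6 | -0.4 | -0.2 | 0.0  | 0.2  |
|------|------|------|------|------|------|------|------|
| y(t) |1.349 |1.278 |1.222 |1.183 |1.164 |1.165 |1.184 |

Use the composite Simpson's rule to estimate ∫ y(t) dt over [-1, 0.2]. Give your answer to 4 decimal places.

1.4539

h = 0.2, n = 6.
(h/3)·[y₀ + 4y₁ + 2y₂ + 4y₃ + 2y₄ + 4y₅ + y₆] = 0.066667·(21.809) = 1.4539.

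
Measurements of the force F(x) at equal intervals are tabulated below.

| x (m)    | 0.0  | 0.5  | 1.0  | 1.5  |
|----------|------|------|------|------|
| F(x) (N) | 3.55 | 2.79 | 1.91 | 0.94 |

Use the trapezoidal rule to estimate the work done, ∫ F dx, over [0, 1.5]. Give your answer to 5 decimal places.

h = 0.5, n = 3.
(h/2)·[y₀ + 2y₁ + 2y₂ + y₃] = 0.25·(13.89) = 3.47250.

3.47250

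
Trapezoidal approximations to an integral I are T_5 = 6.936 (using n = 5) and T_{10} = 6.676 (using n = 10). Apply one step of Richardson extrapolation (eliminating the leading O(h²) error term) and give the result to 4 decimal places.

6.5893

R = (4·T_{10} − T_5) / 3 = (4·6.676 − 6.936)/3 = (19.768)/3 = 6.5893.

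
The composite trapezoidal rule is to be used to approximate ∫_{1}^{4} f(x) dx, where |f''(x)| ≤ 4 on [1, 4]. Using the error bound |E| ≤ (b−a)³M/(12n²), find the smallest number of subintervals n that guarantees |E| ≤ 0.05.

14

Need 108/(12n²) ≤ 0.05.
n² ≥ 108/(12·0.05) = 180 ⇒ n ≥ 13.4164, so the smallest n is 14.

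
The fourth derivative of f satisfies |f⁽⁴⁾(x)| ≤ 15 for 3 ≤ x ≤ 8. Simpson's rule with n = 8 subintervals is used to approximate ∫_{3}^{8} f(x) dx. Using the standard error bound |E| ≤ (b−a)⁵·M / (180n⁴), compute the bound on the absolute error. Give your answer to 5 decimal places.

|E| ≤ (5)⁵·15 / (180·8⁴) = 46875/737280 = 0.06358.

0.06358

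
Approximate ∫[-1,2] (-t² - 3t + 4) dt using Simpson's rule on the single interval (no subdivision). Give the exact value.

S = (b−a)/6 · [f(-1) + 4f(0.5) + f(2)] = 0.5·[6 + 4·2.25 + (-6)] = 4.5.

4.5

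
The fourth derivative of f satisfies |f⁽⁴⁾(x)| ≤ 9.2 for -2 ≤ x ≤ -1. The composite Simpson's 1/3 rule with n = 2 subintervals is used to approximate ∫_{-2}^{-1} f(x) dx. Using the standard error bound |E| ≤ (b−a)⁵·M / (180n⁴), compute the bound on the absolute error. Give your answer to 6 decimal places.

|E| ≤ (1)⁵·9.2 / (180·2⁴) = 9.2/2880 = 0.003194.

0.003194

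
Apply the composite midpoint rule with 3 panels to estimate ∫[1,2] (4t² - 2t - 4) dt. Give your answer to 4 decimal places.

h = (2 − 1)/3 = 0.333333.
Midpoints m₁,…,m₃ = 1.166667, 1.5, 1.833333.
f(m₁)=-0.888889, f(m₂)=2, f(m₃)=5.777778.
h·[f(m₁) + f(m₂) + f(m₃)] = 0.333333·(6.888889) = 2.2963.

2.2963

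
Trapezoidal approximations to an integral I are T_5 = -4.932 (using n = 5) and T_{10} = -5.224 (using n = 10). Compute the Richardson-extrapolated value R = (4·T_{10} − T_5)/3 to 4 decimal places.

R = (4·T_{10} − T_5) / 3 = (4·(-5.224) − (-4.932))/3 = (-15.964)/3 = -5.3213.

-5.3213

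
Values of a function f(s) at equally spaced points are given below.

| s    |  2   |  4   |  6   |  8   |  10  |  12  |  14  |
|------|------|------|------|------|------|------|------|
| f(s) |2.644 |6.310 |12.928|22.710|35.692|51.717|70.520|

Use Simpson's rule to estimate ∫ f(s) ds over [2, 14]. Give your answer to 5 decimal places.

328.90133

h = 2, n = 6.
(h/3)·[y₀ + 4y₁ + 2y₂ + 4y₃ + 2y₄ + 4y₅ + y₆] = 0.666667·(493.352) = 328.90133.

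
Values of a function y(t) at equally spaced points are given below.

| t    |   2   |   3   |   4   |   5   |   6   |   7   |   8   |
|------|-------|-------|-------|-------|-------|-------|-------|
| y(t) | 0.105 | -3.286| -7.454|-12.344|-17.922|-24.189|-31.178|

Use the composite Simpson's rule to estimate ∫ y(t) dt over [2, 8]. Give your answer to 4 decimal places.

h = 1, n = 6.
(h/3)·[y₀ + 4y₁ + 2y₂ + 4y₃ + 2y₄ + 4y₅ + y₆] = 0.333333·(-241.101) = -80.3670.

-80.3670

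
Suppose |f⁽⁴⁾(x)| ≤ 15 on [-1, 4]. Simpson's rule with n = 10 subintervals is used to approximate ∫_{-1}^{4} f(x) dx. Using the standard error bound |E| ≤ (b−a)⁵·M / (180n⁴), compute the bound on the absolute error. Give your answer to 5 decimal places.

|E| ≤ (5)⁵·15 / (180·10⁴) = 46875/1800000 = 0.02604.

0.02604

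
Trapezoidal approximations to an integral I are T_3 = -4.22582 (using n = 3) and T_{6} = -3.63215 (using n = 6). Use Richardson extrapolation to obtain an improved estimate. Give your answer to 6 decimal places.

-3.434260

R = (4·T_{6} − T_3) / 3 = (4·(-3.63215) − (-4.22582))/3 = (-10.30278)/3 = -3.434260.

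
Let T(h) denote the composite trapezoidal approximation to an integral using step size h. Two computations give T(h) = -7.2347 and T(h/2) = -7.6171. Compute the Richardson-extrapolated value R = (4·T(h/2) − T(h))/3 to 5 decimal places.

R = (4·T(h/2) − T(h)) / 3 = (4·(-7.6171) − (-7.2347))/3 = (-23.2337)/3 = -7.74457.

-7.74457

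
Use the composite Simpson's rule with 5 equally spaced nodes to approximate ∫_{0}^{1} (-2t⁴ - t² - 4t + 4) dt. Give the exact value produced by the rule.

1.265625

h = (1 − 0)/4 = 0.25.
Nodes t₀,…,t₄ = 0, 0.25, 0.5, 0.75, 1.
f(t) = -2t⁴ - t² - 4t + 4: f₀=4, f₁=2.9296875, f₂=1.625, f₃=-0.1953125, f₄=-3.
(h/3)·[f₀ + 4f₁ + 2f₂ + 4f₃ + f₄] = 0.083333·(15.1875) = 1.265625.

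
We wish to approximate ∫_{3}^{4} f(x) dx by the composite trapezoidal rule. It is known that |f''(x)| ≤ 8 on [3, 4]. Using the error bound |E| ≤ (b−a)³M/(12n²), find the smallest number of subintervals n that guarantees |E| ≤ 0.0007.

31

Need 8/(12n²) ≤ 0.0007.
n² ≥ 8/(12·0.0007) = 952.381 ⇒ n ≥ 30.8607, so the smallest n is 31.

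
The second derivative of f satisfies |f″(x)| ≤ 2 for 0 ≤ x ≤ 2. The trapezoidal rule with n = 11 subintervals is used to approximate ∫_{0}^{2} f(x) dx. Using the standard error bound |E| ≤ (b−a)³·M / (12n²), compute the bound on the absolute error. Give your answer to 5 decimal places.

0.01102

|E| ≤ (2)³·2 / (12·11²) = 16/1452 = 0.01102.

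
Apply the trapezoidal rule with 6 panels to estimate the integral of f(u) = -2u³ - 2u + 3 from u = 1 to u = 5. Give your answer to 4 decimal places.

h = (5 − 1)/6 = 0.666667.
Nodes u₀,…,u₆ = 1, 1.666667, 2.333333, 3, 3.666667, 4.333333, 5.
f(u) = -2u³ - 2u + 3: f₀=-1, f₁=-9.592593, f₂=-27.074074, f₃=-57, f₄=-102.925926, f₅=-168.407407, f₆=-257.
(h/2)·[f₀ + 2f₁ + 2f₂ + 2f₃ + 2f₄ + 2f₅ + f₆] = 0.333333·(-988) = -329.3333.

-329.3333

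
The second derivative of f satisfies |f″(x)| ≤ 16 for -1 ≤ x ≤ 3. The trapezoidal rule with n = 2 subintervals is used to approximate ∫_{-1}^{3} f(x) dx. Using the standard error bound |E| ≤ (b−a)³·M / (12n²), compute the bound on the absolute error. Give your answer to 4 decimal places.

21.3333

|E| ≤ (4)³·16 / (12·2²) = 1024/48 = 21.3333.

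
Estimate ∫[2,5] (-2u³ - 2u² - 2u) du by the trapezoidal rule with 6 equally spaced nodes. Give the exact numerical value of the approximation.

-407.64

h = (5 − 2)/5 = 0.6.
Nodes u₀,…,u₅ = 2, 2.6, 3.2, 3.8, 4.4, 5.
f(u) = -2u³ - 2u² - 2u: f₀=-28, f₁=-53.872, f₂=-92.416, f₃=-146.224, f₄=-217.888, f₅=-310.
(h/2)·[f₀ + 2f₁ + 2f₂ + 2f₃ + 2f₄ + f₅] = 0.3·(-1358.8) = -407.64.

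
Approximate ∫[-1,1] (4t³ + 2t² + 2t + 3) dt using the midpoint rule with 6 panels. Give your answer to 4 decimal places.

h = (1 − (-1))/6 = 0.333333.
Midpoints m₁,…,m₆ = -0.833333, -0.5, -0.166667, 0.166667, 0.5, 0.833333.
f(m₁)=0.407407, f(m₂)=2, f(m₃)=2.703704, f(m₄)=3.407407, f(m₅)=5, f(m₆)=8.370370.
h·[f(m₁) + f(m₂) + f(m₃) + f(m₄) + f(m₅) + f(m₆)] = 0.333333·(21.888889) = 7.2963.

7.2963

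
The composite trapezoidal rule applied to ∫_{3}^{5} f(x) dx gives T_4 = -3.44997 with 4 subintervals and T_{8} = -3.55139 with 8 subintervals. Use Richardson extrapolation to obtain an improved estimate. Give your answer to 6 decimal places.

-3.585197

R = (4·T_{8} − T_4) / 3 = (4·(-3.55139) − (-3.44997))/3 = (-10.75559)/3 = -3.585197.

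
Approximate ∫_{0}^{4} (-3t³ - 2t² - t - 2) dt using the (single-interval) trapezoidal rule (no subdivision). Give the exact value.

-464

T = (b−a)/2 · [f(0) + f(4)] = 2·[(-2) + (-230)] = -464.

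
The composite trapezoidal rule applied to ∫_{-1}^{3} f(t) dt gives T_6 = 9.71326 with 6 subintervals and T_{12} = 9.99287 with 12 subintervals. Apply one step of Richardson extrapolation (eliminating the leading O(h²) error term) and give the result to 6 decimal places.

10.086073

R = (4·T_{12} − T_6) / 3 = (4·9.99287 − 9.71326)/3 = (30.25822)/3 = 10.086073.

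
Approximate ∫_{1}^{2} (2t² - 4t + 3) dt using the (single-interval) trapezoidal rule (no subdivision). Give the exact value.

2

T = (b−a)/2 · [f(1) + f(2)] = 0.5·[1 + 3] = 2.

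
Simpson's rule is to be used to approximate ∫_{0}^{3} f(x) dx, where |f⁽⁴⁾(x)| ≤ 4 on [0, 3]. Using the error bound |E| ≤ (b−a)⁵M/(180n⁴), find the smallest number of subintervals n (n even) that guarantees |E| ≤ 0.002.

8

Need 972/(180n⁴) ≤ 0.002.
n⁴ ≥ 972/(180·0.002) = 2700 ⇒ n ≥ 7.2084, so the smallest even n is 8. (n must be even for Simpson's rule.)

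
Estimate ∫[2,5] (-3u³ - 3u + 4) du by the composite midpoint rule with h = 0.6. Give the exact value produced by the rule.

h = (5 − 2)/5 = 0.6.
Midpoints m₁,…,m₅ = 2.3, 2.9, 3.5, 4.1, 4.7.
f(m₁)=-39.401, f(m₂)=-77.867, f(m₃)=-135.125, f(m₄)=-215.063, f(m₅)=-321.569.
h·[f(m₁) + f(m₂) + f(m₃) + f(m₄) + f(m₅)] = 0.6·(-789.025) = -473.415.

-473.415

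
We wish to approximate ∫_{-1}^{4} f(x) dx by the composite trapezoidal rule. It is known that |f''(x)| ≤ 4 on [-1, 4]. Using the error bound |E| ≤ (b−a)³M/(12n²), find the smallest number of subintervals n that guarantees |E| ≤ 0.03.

38

Need 500/(12n²) ≤ 0.03.
n² ≥ 500/(12·0.03) = 1388.89 ⇒ n ≥ 37.2678, so the smallest n is 38.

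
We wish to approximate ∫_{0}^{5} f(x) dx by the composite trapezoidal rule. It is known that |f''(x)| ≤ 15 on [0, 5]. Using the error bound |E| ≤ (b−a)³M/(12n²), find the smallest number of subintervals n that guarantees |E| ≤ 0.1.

Need 1875/(12n²) ≤ 0.1.
n² ≥ 1875/(12·0.1) = 1562.5 ⇒ n ≥ 39.5285, so the smallest n is 40.

40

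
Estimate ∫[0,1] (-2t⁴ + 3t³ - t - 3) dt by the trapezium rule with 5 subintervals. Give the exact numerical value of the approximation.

-3.14656

h = (1 − 0)/5 = 0.2.
Nodes t₀,…,t₅ = 0, 0.2, 0.4, 0.6, 0.8, 1.
f(t) = -2t⁴ + 3t³ - t - 3: f₀=-3, f₁=-3.1792, f₂=-3.2592, f₃=-3.2112, f₄=-3.0832, f₅=-3.
(h/2)·[f₀ + 2f₁ + 2f₂ + 2f₃ + 2f₄ + f₅] = 0.1·(-31.4656) = -3.14656.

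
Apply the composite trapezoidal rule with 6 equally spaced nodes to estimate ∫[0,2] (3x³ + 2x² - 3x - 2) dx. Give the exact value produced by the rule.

7.92

h = (2 − 0)/5 = 0.4.
Nodes x₀,…,x₅ = 0, 0.4, 0.8, 1.2, 1.6, 2.
f(x) = 3x³ + 2x² - 3x - 2: f₀=-2, f₁=-2.688, f₂=-1.584, f₃=2.464, f₄=10.608, f₅=24.
(h/2)·[f₀ + 2f₁ + 2f₂ + 2f₃ + 2f₄ + f₅] = 0.2·(39.6) = 7.92.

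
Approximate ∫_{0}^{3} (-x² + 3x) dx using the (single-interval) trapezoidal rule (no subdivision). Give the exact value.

T = (b−a)/2 · [f(0) + f(3)] = 1.5·[0 + 0] = 0.

0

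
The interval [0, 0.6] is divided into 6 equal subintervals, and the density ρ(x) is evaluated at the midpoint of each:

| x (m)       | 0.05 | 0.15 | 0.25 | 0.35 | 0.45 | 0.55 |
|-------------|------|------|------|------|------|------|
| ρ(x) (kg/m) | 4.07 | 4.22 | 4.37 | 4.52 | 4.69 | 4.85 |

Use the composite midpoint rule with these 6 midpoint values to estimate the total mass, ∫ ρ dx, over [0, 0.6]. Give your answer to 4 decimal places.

h = 0.1, n = 6.
h·[y(m₁) + y(m₂) + y(m₃) + y(m₄) + y(m₅) + y(m₆)] = 0.1·(26.72) = 2.6720.

2.6720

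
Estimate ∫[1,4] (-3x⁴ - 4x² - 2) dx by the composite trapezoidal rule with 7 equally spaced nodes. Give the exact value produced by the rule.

-720.03125

h = (4 − 1)/6 = 0.5.
Nodes x₀,…,x₆ = 1, 1.5, 2, 2.5, 3, 3.5, 4.
f(x) = -3x⁴ - 4x² - 2: f₀=-9, f₁=-26.1875, f₂=-66, f₃=-144.1875, f₄=-281, f₅=-501.1875, f₆=-834.
(h/2)·[f₀ + 2f₁ + 2f₂ + 2f₃ + 2f₄ + 2f₅ + f₆] = 0.25·(-2880.125) = -720.03125.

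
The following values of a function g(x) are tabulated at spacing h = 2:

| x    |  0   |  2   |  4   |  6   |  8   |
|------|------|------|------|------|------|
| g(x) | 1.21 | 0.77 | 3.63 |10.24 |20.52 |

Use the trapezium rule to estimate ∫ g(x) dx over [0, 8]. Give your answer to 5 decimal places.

h = 2, n = 4.
(h/2)·[y₀ + 2y₁ + 2y₂ + 2y₃ + y₄] = 1·(51.01) = 51.01000.

51.01000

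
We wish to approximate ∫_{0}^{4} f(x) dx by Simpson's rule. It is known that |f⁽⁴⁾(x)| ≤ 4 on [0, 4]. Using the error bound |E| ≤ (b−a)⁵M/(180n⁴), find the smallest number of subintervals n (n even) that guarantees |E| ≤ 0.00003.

Need 4096/(180n⁴) ≤ 0.00003.
n⁴ ≥ 4096/(180·0.00003) = 758519 ⇒ n ≥ 29.5115, so the smallest even n is 30. (n must be even for Simpson's rule.)

30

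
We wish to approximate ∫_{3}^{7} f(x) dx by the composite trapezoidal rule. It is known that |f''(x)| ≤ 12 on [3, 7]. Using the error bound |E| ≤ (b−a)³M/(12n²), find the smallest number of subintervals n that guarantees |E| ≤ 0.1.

26

Need 768/(12n²) ≤ 0.1.
n² ≥ 768/(12·0.1) = 640 ⇒ n ≥ 25.2982, so the smallest n is 26.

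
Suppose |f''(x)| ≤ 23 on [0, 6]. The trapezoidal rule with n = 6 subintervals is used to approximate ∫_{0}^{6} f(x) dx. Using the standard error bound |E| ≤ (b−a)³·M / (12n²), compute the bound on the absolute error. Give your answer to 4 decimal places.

11.5000

|E| ≤ (6)³·23 / (12·6²) = 4968/432 = 11.5000.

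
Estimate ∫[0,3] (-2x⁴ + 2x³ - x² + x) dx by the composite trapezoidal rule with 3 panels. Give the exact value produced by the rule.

-75

h = (3 − 0)/3 = 1.
Nodes x₀,…,x₃ = 0, 1, 2, 3.
f(x) = -2x⁴ + 2x³ - x² + x: f₀=0, f₁=0, f₂=-18, f₃=-114.
(h/2)·[f₀ + 2f₁ + 2f₂ + f₃] = 0.5·(-150) = -75.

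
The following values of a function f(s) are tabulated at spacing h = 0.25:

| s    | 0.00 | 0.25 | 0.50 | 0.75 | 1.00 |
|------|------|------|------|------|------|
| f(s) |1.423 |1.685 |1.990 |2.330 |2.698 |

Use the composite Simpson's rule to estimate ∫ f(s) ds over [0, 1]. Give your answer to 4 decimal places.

h = 0.25, n = 4.
(h/3)·[y₀ + 4y₁ + 2y₂ + 4y₃ + y₄] = 0.083333·(24.161) = 2.0134.

2.0134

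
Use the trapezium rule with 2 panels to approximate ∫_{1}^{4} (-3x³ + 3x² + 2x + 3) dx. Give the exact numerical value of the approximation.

-126.1875

h = (4 − 1)/2 = 1.5.
Nodes x₀,…,x₂ = 1, 2.5, 4.
f(x) = -3x³ + 3x² + 2x + 3: f₀=5, f₁=-20.125, f₂=-133.
(h/2)·[f₀ + 2f₁ + f₂] = 0.75·(-168.25) = -126.1875.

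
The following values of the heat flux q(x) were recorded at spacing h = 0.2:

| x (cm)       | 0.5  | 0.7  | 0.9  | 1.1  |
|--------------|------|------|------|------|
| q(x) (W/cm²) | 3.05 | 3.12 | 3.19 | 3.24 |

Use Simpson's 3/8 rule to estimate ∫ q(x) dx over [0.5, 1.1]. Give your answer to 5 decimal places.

1.89150

h = 0.2, n = 3.
(3h/8)·[y₀ + 3y₁ + 3y₂ + y₃] = 0.075·(25.22) = 1.89150.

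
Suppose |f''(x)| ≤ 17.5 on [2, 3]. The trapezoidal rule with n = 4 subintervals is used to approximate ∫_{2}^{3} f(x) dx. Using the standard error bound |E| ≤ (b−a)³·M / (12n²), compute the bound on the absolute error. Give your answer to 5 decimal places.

|E| ≤ (1)³·17.5 / (12·4²) = 17.5/192 = 0.09115.

0.09115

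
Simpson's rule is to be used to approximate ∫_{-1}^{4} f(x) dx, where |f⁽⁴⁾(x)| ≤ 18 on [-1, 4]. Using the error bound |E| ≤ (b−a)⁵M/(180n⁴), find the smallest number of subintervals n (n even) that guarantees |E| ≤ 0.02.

12

Need 56250/(180n⁴) ≤ 0.02.
n⁴ ≥ 56250/(180·0.02) = 15625 ⇒ n ≥ 11.1803, so the smallest even n is 12. (n must be even for Simpson's rule.)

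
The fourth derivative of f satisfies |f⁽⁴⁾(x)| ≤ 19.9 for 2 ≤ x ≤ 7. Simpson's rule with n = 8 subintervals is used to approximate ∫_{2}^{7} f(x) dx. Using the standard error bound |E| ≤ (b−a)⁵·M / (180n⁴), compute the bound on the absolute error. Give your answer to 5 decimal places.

0.08435

|E| ≤ (5)⁵·19.9 / (180·8⁴) = 62187.5/737280 = 0.08435.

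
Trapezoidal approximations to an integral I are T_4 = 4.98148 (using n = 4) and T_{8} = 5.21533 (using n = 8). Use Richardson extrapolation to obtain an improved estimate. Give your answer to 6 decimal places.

5.293280

R = (4·T_{8} − T_4) / 3 = (4·5.21533 − 4.98148)/3 = (15.87984)/3 = 5.293280.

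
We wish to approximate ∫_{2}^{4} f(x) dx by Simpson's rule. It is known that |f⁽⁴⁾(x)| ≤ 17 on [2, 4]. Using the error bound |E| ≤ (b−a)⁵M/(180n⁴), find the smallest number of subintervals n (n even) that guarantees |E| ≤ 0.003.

Need 544/(180n⁴) ≤ 0.003.
n⁴ ≥ 544/(180·0.003) = 1007.41 ⇒ n ≥ 5.6338, so the smallest even n is 6. (n must be even for Simpson's rule.)

6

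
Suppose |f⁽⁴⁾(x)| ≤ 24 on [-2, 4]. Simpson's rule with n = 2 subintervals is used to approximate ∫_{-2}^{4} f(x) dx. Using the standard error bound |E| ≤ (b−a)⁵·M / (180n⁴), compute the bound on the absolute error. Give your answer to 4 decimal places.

64.8000

|E| ≤ (6)⁵·24 / (180·2⁴) = 186624/2880 = 64.8000.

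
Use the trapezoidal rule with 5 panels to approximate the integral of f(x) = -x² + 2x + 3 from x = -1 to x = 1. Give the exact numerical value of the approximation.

5.28

h = (1 − (-1))/5 = 0.4.
Nodes x₀,…,x₅ = -1, -0.6, -0.2, 0.2, 0.6, 1.
f(x) = -x² + 2x + 3: f₀=0, f₁=1.44, f₂=2.56, f₃=3.36, f₄=3.84, f₅=4.
(h/2)·[f₀ + 2f₁ + 2f₂ + 2f₃ + 2f₄ + f₅] = 0.2·(26.4) = 5.28.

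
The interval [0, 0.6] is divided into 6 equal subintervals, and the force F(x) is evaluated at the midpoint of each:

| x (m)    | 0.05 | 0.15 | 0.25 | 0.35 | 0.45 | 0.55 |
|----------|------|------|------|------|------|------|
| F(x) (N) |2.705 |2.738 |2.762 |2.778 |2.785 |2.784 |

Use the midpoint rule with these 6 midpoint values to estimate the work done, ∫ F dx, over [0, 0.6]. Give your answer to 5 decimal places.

h = 0.1, n = 6.
h·[y(m₁) + y(m₂) + y(m₃) + y(m₄) + y(m₅) + y(m₆)] = 0.1·(16.552) = 1.65520.

1.65520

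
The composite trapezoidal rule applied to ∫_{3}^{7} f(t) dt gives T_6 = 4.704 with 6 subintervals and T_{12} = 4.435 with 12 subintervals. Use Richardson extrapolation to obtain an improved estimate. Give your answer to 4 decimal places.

R = (4·T_{12} − T_6) / 3 = (4·4.435 − 4.704)/3 = (13.036)/3 = 4.3453.

4.3453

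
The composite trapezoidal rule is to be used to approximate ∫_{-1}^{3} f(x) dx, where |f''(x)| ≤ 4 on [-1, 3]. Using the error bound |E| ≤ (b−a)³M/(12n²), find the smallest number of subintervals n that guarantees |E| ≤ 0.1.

15

Need 256/(12n²) ≤ 0.1.
n² ≥ 256/(12·0.1) = 213.333 ⇒ n ≥ 14.6059, so the smallest n is 15.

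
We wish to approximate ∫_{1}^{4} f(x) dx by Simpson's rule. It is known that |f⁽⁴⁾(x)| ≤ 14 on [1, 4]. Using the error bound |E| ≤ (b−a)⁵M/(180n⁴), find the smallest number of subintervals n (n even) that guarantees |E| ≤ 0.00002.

32

Need 3402/(180n⁴) ≤ 0.00002.
n⁴ ≥ 3402/(180·0.00002) = 945000 ⇒ n ≥ 31.1787, so the smallest even n is 32. (n must be even for Simpson's rule.)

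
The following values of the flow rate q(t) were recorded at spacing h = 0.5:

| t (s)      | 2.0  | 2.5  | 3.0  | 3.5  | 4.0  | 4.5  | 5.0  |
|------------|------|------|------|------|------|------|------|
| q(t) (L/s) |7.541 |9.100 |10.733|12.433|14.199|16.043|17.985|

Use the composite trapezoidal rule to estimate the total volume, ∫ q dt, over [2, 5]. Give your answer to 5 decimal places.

h = 0.5, n = 6.
(h/2)·[y₀ + 2y₁ + 2y₂ + 2y₃ + 2y₄ + 2y₅ + y₆] = 0.25·(150.542) = 37.63550.

37.63550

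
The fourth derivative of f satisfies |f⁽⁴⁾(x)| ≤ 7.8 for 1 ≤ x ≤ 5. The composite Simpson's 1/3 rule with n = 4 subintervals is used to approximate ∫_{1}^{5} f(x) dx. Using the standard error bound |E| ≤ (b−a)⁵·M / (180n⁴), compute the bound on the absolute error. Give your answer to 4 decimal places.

0.1733

|E| ≤ (4)⁵·7.8 / (180·4⁴) = 7987.2/46080 = 0.1733.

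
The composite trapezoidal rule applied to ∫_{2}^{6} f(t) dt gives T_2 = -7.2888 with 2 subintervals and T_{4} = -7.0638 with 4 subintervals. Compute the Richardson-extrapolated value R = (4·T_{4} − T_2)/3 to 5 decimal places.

R = (4·T_{4} − T_2) / 3 = (4·(-7.0638) − (-7.2888))/3 = (-20.9664)/3 = -6.98880.

-6.98880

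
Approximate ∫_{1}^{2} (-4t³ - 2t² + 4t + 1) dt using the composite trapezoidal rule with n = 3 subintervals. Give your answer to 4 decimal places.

-13.0370

h = (2 − 1)/3 = 0.333333.
Nodes t₀,…,t₃ = 1, 1.333333, 1.666667, 2.
f(t) = -4t³ - 2t² + 4t + 1: f₀=-1, f₁=-6.703704, f₂=-16.407407, f₃=-31.
(h/2)·[f₀ + 2f₁ + 2f₂ + f₃] = 0.166667·(-78.222222) = -13.0370.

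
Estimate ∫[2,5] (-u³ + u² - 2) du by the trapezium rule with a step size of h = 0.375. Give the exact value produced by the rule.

-119.91796875

h = (5 − 2)/8 = 0.375.
Nodes u₀,…,u₈ = 2, 2.375, 2.75, 3.125, 3.5, 3.875, 4.25, 4.625, 5.
f(u) = -u³ + u² - 2: f₀=-6, f₁=-9.755859375, f₂=-15.234375, f₃=-22.751953125, f₄=-32.625, f₅=-45.169921875, f₆=-60.703125, f₇=-79.541015625, f₈=-102.
(h/2)·[f₀ + 2f₁ + 2f₂ + 2f₃ + 2f₄ + 2f₅ + 2f₆ + 2f₇ + f₈] = 0.1875·(-639.5625) = -119.91796875.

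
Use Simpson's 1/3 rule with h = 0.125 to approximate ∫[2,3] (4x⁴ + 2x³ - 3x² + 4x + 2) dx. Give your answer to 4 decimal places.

194.3001

h = (3 − 2)/8 = 0.125.
Nodes x₀,…,x₈ = 2, 2.125, 2.25, 2.375, 2.5, 2.625, 2.75, 2.875, 3.
f(x) = 4x⁴ + 2x³ - 3x² + 4x + 2: f₀=78, f₁=97.7080078125, f₂=121.109375, f₃=148.6376953125, f₄=180.75, f₅=217.9267578125, f₆=260.671875, f₇=309.5126953125, f₈=365.
(h/3)·[f₀ + 4f₁ + 2f₂ + 4f₃ + 2f₄ + 4f₅ + 2f₆ + 4f₇ + f₈] = 0.041667·(4663.203125) = 194.3001.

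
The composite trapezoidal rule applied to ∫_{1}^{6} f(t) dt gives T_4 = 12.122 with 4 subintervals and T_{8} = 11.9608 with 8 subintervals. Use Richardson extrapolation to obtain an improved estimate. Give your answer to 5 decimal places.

R = (4·T_{8} − T_4) / 3 = (4·11.9608 − 12.122)/3 = (35.7212)/3 = 11.90707.

11.90707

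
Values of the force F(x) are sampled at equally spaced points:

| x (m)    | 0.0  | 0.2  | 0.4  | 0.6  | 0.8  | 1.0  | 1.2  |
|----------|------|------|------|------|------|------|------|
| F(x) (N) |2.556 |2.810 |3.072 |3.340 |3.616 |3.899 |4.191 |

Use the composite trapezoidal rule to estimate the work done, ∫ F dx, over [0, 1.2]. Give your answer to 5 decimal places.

h = 0.2, n = 6.
(h/2)·[y₀ + 2y₁ + 2y₂ + 2y₃ + 2y₄ + 2y₅ + y₆] = 0.1·(40.221) = 4.02210.

4.02210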